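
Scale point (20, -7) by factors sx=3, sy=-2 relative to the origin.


Scaling: (x*sx, y*sy) = (20*3, -7*-2) = (60, 14)

(60, 14)


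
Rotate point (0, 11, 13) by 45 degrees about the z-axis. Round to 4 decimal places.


x' = 0*cos(45) - 11*sin(45) = -7.7782
y' = 0*sin(45) + 11*cos(45) = 7.7782
z' = 13

(-7.7782, 7.7782, 13)


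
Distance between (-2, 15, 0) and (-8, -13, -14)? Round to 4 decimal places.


d = sqrt((-8--2)^2 + (-13-15)^2 + (-14-0)^2) = 31.8748

31.8748


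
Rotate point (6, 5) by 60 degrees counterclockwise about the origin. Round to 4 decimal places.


x' = 6*cos(60) - 5*sin(60) = -1.3301
y' = 6*sin(60) + 5*cos(60) = 7.6962

(-1.3301, 7.6962)


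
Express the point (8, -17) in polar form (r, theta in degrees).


r = sqrt(8^2 + (-17)^2) = 18.7883
theta = atan2(-17, 8) = 295.2011 degrees

r = 18.7883, theta = 295.2011 degrees


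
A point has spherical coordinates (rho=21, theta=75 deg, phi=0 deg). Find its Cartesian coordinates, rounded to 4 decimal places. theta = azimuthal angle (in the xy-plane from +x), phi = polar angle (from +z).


x = 21 * sin(0) * cos(75) = 0
y = 21 * sin(0) * sin(75) = 0
z = 21 * cos(0) = 21

(0, 0, 21)


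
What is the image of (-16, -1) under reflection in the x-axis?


Reflection across x-axis: (x, y) -> (x, -y)
(-16, -1) -> (-16, 1)

(-16, 1)


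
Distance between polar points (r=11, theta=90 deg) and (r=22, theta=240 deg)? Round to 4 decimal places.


d = sqrt(r1^2 + r2^2 - 2*r1*r2*cos(t2-t1))
d = sqrt(11^2 + 22^2 - 2*11*22*cos(240-90)) = 32.0024

32.0024


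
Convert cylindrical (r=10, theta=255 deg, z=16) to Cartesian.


x = 10 * cos(255) = -2.5882
y = 10 * sin(255) = -9.6593
z = 16

(-2.5882, -9.6593, 16)


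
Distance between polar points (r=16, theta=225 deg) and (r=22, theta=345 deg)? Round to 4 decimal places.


d = sqrt(r1^2 + r2^2 - 2*r1*r2*cos(t2-t1))
d = sqrt(16^2 + 22^2 - 2*16*22*cos(345-225)) = 33.0454

33.0454


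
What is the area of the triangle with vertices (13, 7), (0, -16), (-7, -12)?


Area = |x1(y2-y3) + x2(y3-y1) + x3(y1-y2)| / 2
= |13*(-16--12) + 0*(-12-7) + -7*(7--16)| / 2
= 106.5

106.5


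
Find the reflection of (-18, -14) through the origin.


Reflection through origin: (x, y) -> (-x, -y)
(-18, -14) -> (18, 14)

(18, 14)


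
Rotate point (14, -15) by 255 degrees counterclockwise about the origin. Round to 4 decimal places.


x' = 14*cos(255) - -15*sin(255) = -18.1124
y' = 14*sin(255) + -15*cos(255) = -9.6407

(-18.1124, -9.6407)


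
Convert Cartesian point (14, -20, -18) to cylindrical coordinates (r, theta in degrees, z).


r = sqrt(14^2 + (-20)^2) = 24.4131
theta = atan2(-20, 14) = 304.992 deg
z = -18

r = 24.4131, theta = 304.992 deg, z = -18


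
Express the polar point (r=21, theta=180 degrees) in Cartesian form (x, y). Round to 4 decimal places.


x = 21 * cos(180) = -21
y = 21 * sin(180) = 0

(-21, 0)


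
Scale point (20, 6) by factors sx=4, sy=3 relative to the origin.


Scaling: (x*sx, y*sy) = (20*4, 6*3) = (80, 18)

(80, 18)


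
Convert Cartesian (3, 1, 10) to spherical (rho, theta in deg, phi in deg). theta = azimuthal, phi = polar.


rho = sqrt(3^2 + 1^2 + 10^2) = 10.4881
theta = atan2(1, 3) = 18.4349 deg
phi = acos(10/10.4881) = 17.5484 deg

rho = 10.4881, theta = 18.4349 deg, phi = 17.5484 deg


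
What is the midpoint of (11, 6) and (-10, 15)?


Midpoint = ((11+-10)/2, (6+15)/2) = (0.5, 10.5)

(0.5, 10.5)


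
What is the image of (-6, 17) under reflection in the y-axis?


Reflection across y-axis: (x, y) -> (-x, y)
(-6, 17) -> (6, 17)

(6, 17)


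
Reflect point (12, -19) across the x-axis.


Reflection across x-axis: (x, y) -> (x, -y)
(12, -19) -> (12, 19)

(12, 19)


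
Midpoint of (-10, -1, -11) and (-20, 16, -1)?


Midpoint = ((-10+-20)/2, (-1+16)/2, (-11+-1)/2) = (-15, 7.5, -6)

(-15, 7.5, -6)


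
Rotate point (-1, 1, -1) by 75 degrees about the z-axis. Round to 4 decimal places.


x' = -1*cos(75) - 1*sin(75) = -1.2247
y' = -1*sin(75) + 1*cos(75) = -0.7071
z' = -1

(-1.2247, -0.7071, -1)


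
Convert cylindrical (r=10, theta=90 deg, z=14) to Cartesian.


x = 10 * cos(90) = 0
y = 10 * sin(90) = 10
z = 14

(0, 10, 14)


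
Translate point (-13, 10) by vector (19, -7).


Translation: (x+dx, y+dy) = (-13+19, 10+-7) = (6, 3)

(6, 3)


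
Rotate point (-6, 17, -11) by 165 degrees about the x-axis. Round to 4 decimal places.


x' = -6
y' = 17*cos(165) - -11*sin(165) = -13.5737
z' = 17*sin(165) + -11*cos(165) = 15.0251

(-6, -13.5737, 15.0251)


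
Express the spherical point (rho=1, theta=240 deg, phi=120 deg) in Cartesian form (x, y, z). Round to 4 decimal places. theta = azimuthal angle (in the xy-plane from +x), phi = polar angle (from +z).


x = 1 * sin(120) * cos(240) = -0.433
y = 1 * sin(120) * sin(240) = -0.75
z = 1 * cos(120) = -0.5

(-0.433, -0.75, -0.5)


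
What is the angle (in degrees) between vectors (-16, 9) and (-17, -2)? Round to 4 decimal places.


dot = -16*-17 + 9*-2 = 254
|u| = 18.3576, |v| = 17.1172
cos(angle) = 0.8083
angle = 36.0676 degrees

36.0676 degrees


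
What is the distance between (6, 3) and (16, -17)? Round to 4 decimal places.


d = sqrt((16-6)^2 + (-17-3)^2) = 22.3607

22.3607


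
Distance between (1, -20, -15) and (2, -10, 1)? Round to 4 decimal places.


d = sqrt((2-1)^2 + (-10--20)^2 + (1--15)^2) = 18.8944

18.8944


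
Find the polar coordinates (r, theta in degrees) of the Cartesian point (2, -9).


r = sqrt(2^2 + (-9)^2) = 9.2195
theta = atan2(-9, 2) = 282.5288 degrees

r = 9.2195, theta = 282.5288 degrees


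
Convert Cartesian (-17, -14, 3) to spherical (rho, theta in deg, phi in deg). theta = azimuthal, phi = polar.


rho = sqrt((-17)^2 + (-14)^2 + 3^2) = 22.2261
theta = atan2(-14, -17) = 219.4725 deg
phi = acos(3/22.2261) = 82.2427 deg

rho = 22.2261, theta = 219.4725 deg, phi = 82.2427 deg


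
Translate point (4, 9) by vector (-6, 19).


Translation: (x+dx, y+dy) = (4+-6, 9+19) = (-2, 28)

(-2, 28)


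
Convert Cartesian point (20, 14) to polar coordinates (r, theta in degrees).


r = sqrt(20^2 + 14^2) = 24.4131
theta = atan2(14, 20) = 34.992 degrees

r = 24.4131, theta = 34.992 degrees


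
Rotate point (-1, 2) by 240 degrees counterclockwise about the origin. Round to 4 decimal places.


x' = -1*cos(240) - 2*sin(240) = 2.2321
y' = -1*sin(240) + 2*cos(240) = -0.134

(2.2321, -0.134)


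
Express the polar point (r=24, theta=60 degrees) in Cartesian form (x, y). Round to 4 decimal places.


x = 24 * cos(60) = 12
y = 24 * sin(60) = 20.7846

(12, 20.7846)


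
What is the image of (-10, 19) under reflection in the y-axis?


Reflection across y-axis: (x, y) -> (-x, y)
(-10, 19) -> (10, 19)

(10, 19)


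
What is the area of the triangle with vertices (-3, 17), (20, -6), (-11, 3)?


Area = |x1(y2-y3) + x2(y3-y1) + x3(y1-y2)| / 2
= |-3*(-6-3) + 20*(3-17) + -11*(17--6)| / 2
= 253

253


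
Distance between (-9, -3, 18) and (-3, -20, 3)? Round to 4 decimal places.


d = sqrt((-3--9)^2 + (-20--3)^2 + (3-18)^2) = 23.4521

23.4521


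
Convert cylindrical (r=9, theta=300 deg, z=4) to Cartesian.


x = 9 * cos(300) = 4.5
y = 9 * sin(300) = -7.7942
z = 4

(4.5, -7.7942, 4)


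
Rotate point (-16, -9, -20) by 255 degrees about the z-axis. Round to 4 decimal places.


x' = -16*cos(255) - -9*sin(255) = -4.5522
y' = -16*sin(255) + -9*cos(255) = 17.7842
z' = -20

(-4.5522, 17.7842, -20)


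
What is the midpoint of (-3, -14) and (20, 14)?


Midpoint = ((-3+20)/2, (-14+14)/2) = (8.5, 0)

(8.5, 0)


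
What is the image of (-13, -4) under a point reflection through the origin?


Reflection through origin: (x, y) -> (-x, -y)
(-13, -4) -> (13, 4)

(13, 4)


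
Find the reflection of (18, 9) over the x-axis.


Reflection across x-axis: (x, y) -> (x, -y)
(18, 9) -> (18, -9)

(18, -9)


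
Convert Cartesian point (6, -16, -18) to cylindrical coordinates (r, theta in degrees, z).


r = sqrt(6^2 + (-16)^2) = 17.088
theta = atan2(-16, 6) = 290.556 deg
z = -18

r = 17.088, theta = 290.556 deg, z = -18


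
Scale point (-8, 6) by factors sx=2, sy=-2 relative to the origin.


Scaling: (x*sx, y*sy) = (-8*2, 6*-2) = (-16, -12)

(-16, -12)


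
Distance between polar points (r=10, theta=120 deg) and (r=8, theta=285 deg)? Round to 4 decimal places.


d = sqrt(r1^2 + r2^2 - 2*r1*r2*cos(t2-t1))
d = sqrt(10^2 + 8^2 - 2*10*8*cos(285-120)) = 17.8479

17.8479


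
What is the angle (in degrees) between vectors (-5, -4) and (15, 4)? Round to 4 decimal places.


dot = -5*15 + -4*4 = -91
|u| = 6.4031, |v| = 15.5242
cos(angle) = -0.9155
angle = 156.2716 degrees

156.2716 degrees


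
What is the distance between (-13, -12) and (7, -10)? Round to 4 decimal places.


d = sqrt((7--13)^2 + (-10--12)^2) = 20.0998

20.0998


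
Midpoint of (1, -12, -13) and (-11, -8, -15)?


Midpoint = ((1+-11)/2, (-12+-8)/2, (-13+-15)/2) = (-5, -10, -14)

(-5, -10, -14)


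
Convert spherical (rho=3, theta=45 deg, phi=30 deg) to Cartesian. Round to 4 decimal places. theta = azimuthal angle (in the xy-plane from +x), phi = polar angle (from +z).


x = 3 * sin(30) * cos(45) = 1.0607
y = 3 * sin(30) * sin(45) = 1.0607
z = 3 * cos(30) = 2.5981

(1.0607, 1.0607, 2.5981)


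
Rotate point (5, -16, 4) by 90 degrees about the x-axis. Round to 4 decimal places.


x' = 5
y' = -16*cos(90) - 4*sin(90) = -4
z' = -16*sin(90) + 4*cos(90) = -16

(5, -4, -16)


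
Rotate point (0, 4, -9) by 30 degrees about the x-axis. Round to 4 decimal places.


x' = 0
y' = 4*cos(30) - -9*sin(30) = 7.9641
z' = 4*sin(30) + -9*cos(30) = -5.7942

(0, 7.9641, -5.7942)


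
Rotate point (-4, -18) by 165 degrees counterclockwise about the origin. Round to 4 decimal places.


x' = -4*cos(165) - -18*sin(165) = 8.5224
y' = -4*sin(165) + -18*cos(165) = 16.3514

(8.5224, 16.3514)


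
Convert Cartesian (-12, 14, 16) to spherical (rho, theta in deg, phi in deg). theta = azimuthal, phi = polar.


rho = sqrt((-12)^2 + 14^2 + 16^2) = 24.4131
theta = atan2(14, -12) = 130.6013 deg
phi = acos(16/24.4131) = 49.0511 deg

rho = 24.4131, theta = 130.6013 deg, phi = 49.0511 deg


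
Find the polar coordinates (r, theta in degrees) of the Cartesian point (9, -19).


r = sqrt(9^2 + (-19)^2) = 21.0238
theta = atan2(-19, 9) = 295.3462 degrees

r = 21.0238, theta = 295.3462 degrees


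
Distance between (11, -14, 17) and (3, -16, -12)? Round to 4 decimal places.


d = sqrt((3-11)^2 + (-16--14)^2 + (-12-17)^2) = 30.1496

30.1496


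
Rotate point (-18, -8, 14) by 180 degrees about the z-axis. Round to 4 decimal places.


x' = -18*cos(180) - -8*sin(180) = 18
y' = -18*sin(180) + -8*cos(180) = 8
z' = 14

(18, 8, 14)


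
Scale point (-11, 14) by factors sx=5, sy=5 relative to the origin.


Scaling: (x*sx, y*sy) = (-11*5, 14*5) = (-55, 70)

(-55, 70)


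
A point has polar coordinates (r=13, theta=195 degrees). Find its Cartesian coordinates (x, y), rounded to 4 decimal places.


x = 13 * cos(195) = -12.557
y = 13 * sin(195) = -3.3646

(-12.557, -3.3646)


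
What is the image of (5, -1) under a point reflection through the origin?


Reflection through origin: (x, y) -> (-x, -y)
(5, -1) -> (-5, 1)

(-5, 1)


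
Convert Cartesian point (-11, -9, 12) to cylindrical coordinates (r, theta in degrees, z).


r = sqrt((-11)^2 + (-9)^2) = 14.2127
theta = atan2(-9, -11) = 219.2894 deg
z = 12

r = 14.2127, theta = 219.2894 deg, z = 12


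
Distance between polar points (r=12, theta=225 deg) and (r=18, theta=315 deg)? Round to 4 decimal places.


d = sqrt(r1^2 + r2^2 - 2*r1*r2*cos(t2-t1))
d = sqrt(12^2 + 18^2 - 2*12*18*cos(315-225)) = 21.6333

21.6333


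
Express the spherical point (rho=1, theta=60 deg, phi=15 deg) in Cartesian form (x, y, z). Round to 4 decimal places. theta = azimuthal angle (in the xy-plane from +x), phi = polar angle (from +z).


x = 1 * sin(15) * cos(60) = 0.1294
y = 1 * sin(15) * sin(60) = 0.2241
z = 1 * cos(15) = 0.9659

(0.1294, 0.2241, 0.9659)


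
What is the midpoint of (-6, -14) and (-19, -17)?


Midpoint = ((-6+-19)/2, (-14+-17)/2) = (-12.5, -15.5)

(-12.5, -15.5)


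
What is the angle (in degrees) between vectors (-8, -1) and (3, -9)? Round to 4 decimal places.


dot = -8*3 + -1*-9 = -15
|u| = 8.0623, |v| = 9.4868
cos(angle) = -0.1961
angle = 101.3099 degrees

101.3099 degrees


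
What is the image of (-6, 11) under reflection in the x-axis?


Reflection across x-axis: (x, y) -> (x, -y)
(-6, 11) -> (-6, -11)

(-6, -11)


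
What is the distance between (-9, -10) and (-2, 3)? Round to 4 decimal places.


d = sqrt((-2--9)^2 + (3--10)^2) = 14.7648

14.7648


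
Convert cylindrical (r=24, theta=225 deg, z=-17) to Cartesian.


x = 24 * cos(225) = -16.9706
y = 24 * sin(225) = -16.9706
z = -17

(-16.9706, -16.9706, -17)


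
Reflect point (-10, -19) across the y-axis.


Reflection across y-axis: (x, y) -> (-x, y)
(-10, -19) -> (10, -19)

(10, -19)


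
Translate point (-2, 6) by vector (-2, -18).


Translation: (x+dx, y+dy) = (-2+-2, 6+-18) = (-4, -12)

(-4, -12)


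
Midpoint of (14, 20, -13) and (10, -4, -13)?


Midpoint = ((14+10)/2, (20+-4)/2, (-13+-13)/2) = (12, 8, -13)

(12, 8, -13)


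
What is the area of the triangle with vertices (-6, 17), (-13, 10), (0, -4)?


Area = |x1(y2-y3) + x2(y3-y1) + x3(y1-y2)| / 2
= |-6*(10--4) + -13*(-4-17) + 0*(17-10)| / 2
= 94.5

94.5


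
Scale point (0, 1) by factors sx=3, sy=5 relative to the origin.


Scaling: (x*sx, y*sy) = (0*3, 1*5) = (0, 5)

(0, 5)


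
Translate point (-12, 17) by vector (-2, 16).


Translation: (x+dx, y+dy) = (-12+-2, 17+16) = (-14, 33)

(-14, 33)


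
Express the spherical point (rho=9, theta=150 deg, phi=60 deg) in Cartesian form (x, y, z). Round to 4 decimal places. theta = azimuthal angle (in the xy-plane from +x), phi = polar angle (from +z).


x = 9 * sin(60) * cos(150) = -6.75
y = 9 * sin(60) * sin(150) = 3.8971
z = 9 * cos(60) = 4.5

(-6.75, 3.8971, 4.5)


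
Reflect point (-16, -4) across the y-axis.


Reflection across y-axis: (x, y) -> (-x, y)
(-16, -4) -> (16, -4)

(16, -4)


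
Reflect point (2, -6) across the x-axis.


Reflection across x-axis: (x, y) -> (x, -y)
(2, -6) -> (2, 6)

(2, 6)


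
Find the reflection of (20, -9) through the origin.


Reflection through origin: (x, y) -> (-x, -y)
(20, -9) -> (-20, 9)

(-20, 9)


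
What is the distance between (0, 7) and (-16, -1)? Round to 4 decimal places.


d = sqrt((-16-0)^2 + (-1-7)^2) = 17.8885

17.8885


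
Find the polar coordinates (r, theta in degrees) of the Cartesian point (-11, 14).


r = sqrt((-11)^2 + 14^2) = 17.8045
theta = atan2(14, -11) = 128.1572 degrees

r = 17.8045, theta = 128.1572 degrees


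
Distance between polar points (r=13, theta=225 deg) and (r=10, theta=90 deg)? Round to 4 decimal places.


d = sqrt(r1^2 + r2^2 - 2*r1*r2*cos(t2-t1))
d = sqrt(13^2 + 10^2 - 2*13*10*cos(90-225)) = 21.2802

21.2802


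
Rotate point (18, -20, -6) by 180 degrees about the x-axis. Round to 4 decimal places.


x' = 18
y' = -20*cos(180) - -6*sin(180) = 20
z' = -20*sin(180) + -6*cos(180) = 6

(18, 20, 6)


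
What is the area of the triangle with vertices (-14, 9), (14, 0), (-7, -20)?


Area = |x1(y2-y3) + x2(y3-y1) + x3(y1-y2)| / 2
= |-14*(0--20) + 14*(-20-9) + -7*(9-0)| / 2
= 374.5

374.5


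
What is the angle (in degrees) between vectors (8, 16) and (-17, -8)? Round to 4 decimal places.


dot = 8*-17 + 16*-8 = -264
|u| = 17.8885, |v| = 18.7883
cos(angle) = -0.7855
angle = 141.7662 degrees

141.7662 degrees


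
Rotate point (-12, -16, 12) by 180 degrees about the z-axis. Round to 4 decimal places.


x' = -12*cos(180) - -16*sin(180) = 12
y' = -12*sin(180) + -16*cos(180) = 16
z' = 12

(12, 16, 12)


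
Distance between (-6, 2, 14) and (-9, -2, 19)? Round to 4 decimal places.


d = sqrt((-9--6)^2 + (-2-2)^2 + (19-14)^2) = 7.0711

7.0711


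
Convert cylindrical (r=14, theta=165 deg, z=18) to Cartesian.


x = 14 * cos(165) = -13.523
y = 14 * sin(165) = 3.6235
z = 18

(-13.523, 3.6235, 18)


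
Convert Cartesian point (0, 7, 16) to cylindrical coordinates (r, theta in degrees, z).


r = sqrt(0^2 + 7^2) = 7
theta = atan2(7, 0) = 90 deg
z = 16

r = 7, theta = 90 deg, z = 16


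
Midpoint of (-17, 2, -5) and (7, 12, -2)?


Midpoint = ((-17+7)/2, (2+12)/2, (-5+-2)/2) = (-5, 7, -3.5)

(-5, 7, -3.5)


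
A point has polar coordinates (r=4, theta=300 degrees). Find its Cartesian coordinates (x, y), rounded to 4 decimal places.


x = 4 * cos(300) = 2
y = 4 * sin(300) = -3.4641

(2, -3.4641)


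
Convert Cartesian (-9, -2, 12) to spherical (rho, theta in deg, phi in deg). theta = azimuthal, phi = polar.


rho = sqrt((-9)^2 + (-2)^2 + 12^2) = 15.1327
theta = atan2(-2, -9) = 192.5288 deg
phi = acos(12/15.1327) = 37.5349 deg

rho = 15.1327, theta = 192.5288 deg, phi = 37.5349 deg


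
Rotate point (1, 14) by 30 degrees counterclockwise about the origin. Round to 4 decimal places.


x' = 1*cos(30) - 14*sin(30) = -6.134
y' = 1*sin(30) + 14*cos(30) = 12.6244

(-6.134, 12.6244)


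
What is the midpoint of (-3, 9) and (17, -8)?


Midpoint = ((-3+17)/2, (9+-8)/2) = (7, 0.5)

(7, 0.5)


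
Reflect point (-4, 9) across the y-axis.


Reflection across y-axis: (x, y) -> (-x, y)
(-4, 9) -> (4, 9)

(4, 9)


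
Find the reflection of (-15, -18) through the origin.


Reflection through origin: (x, y) -> (-x, -y)
(-15, -18) -> (15, 18)

(15, 18)


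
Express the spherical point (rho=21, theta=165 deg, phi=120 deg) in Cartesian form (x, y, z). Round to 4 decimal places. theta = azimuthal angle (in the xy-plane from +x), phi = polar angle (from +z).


x = 21 * sin(120) * cos(165) = -17.5668
y = 21 * sin(120) * sin(165) = 4.707
z = 21 * cos(120) = -10.5

(-17.5668, 4.707, -10.5)


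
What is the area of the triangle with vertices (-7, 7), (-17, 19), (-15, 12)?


Area = |x1(y2-y3) + x2(y3-y1) + x3(y1-y2)| / 2
= |-7*(19-12) + -17*(12-7) + -15*(7-19)| / 2
= 23

23


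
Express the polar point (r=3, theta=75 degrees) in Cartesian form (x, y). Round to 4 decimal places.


x = 3 * cos(75) = 0.7765
y = 3 * sin(75) = 2.8978

(0.7765, 2.8978)


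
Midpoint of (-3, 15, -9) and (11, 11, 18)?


Midpoint = ((-3+11)/2, (15+11)/2, (-9+18)/2) = (4, 13, 4.5)

(4, 13, 4.5)


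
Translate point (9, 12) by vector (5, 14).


Translation: (x+dx, y+dy) = (9+5, 12+14) = (14, 26)

(14, 26)


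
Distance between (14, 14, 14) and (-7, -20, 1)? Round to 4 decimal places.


d = sqrt((-7-14)^2 + (-20-14)^2 + (1-14)^2) = 42.0238

42.0238


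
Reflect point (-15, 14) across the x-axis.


Reflection across x-axis: (x, y) -> (x, -y)
(-15, 14) -> (-15, -14)

(-15, -14)


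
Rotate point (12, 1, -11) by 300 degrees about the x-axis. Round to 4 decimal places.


x' = 12
y' = 1*cos(300) - -11*sin(300) = -9.0263
z' = 1*sin(300) + -11*cos(300) = -6.366

(12, -9.0263, -6.366)


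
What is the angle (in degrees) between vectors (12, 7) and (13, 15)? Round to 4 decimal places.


dot = 12*13 + 7*15 = 261
|u| = 13.8924, |v| = 19.8494
cos(angle) = 0.9465
angle = 18.8292 degrees

18.8292 degrees


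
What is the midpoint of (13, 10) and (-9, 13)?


Midpoint = ((13+-9)/2, (10+13)/2) = (2, 11.5)

(2, 11.5)


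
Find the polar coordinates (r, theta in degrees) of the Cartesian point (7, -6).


r = sqrt(7^2 + (-6)^2) = 9.2195
theta = atan2(-6, 7) = 319.3987 degrees

r = 9.2195, theta = 319.3987 degrees


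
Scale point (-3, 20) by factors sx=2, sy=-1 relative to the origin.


Scaling: (x*sx, y*sy) = (-3*2, 20*-1) = (-6, -20)

(-6, -20)


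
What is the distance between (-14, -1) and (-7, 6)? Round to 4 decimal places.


d = sqrt((-7--14)^2 + (6--1)^2) = 9.8995

9.8995


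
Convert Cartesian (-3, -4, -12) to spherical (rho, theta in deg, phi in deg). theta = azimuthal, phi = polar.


rho = sqrt((-3)^2 + (-4)^2 + (-12)^2) = 13
theta = atan2(-4, -3) = 233.1301 deg
phi = acos(-12/13) = 157.3801 deg

rho = 13, theta = 233.1301 deg, phi = 157.3801 deg


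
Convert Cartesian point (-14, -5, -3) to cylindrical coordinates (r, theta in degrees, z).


r = sqrt((-14)^2 + (-5)^2) = 14.8661
theta = atan2(-5, -14) = 199.6538 deg
z = -3

r = 14.8661, theta = 199.6538 deg, z = -3


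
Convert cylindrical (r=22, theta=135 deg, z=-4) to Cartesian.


x = 22 * cos(135) = -15.5563
y = 22 * sin(135) = 15.5563
z = -4

(-15.5563, 15.5563, -4)


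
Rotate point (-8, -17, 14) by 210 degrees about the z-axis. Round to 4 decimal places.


x' = -8*cos(210) - -17*sin(210) = -1.5718
y' = -8*sin(210) + -17*cos(210) = 18.7224
z' = 14

(-1.5718, 18.7224, 14)


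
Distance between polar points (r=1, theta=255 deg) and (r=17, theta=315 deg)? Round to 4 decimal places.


d = sqrt(r1^2 + r2^2 - 2*r1*r2*cos(t2-t1))
d = sqrt(1^2 + 17^2 - 2*1*17*cos(315-255)) = 16.5227

16.5227


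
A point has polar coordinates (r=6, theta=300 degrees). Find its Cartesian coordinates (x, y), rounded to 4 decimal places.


x = 6 * cos(300) = 3
y = 6 * sin(300) = -5.1962

(3, -5.1962)


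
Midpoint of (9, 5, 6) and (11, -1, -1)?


Midpoint = ((9+11)/2, (5+-1)/2, (6+-1)/2) = (10, 2, 2.5)

(10, 2, 2.5)


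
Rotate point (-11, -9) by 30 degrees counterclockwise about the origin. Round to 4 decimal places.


x' = -11*cos(30) - -9*sin(30) = -5.0263
y' = -11*sin(30) + -9*cos(30) = -13.2942

(-5.0263, -13.2942)


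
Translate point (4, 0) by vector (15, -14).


Translation: (x+dx, y+dy) = (4+15, 0+-14) = (19, -14)

(19, -14)


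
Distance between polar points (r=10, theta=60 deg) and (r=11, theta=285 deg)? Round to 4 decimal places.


d = sqrt(r1^2 + r2^2 - 2*r1*r2*cos(t2-t1))
d = sqrt(10^2 + 11^2 - 2*10*11*cos(285-60)) = 19.4052

19.4052


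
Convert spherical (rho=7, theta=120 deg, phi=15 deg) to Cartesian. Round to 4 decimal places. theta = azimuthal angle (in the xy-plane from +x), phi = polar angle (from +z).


x = 7 * sin(15) * cos(120) = -0.9059
y = 7 * sin(15) * sin(120) = 1.569
z = 7 * cos(15) = 6.7615

(-0.9059, 1.569, 6.7615)


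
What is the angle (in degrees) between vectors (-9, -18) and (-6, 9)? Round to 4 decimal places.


dot = -9*-6 + -18*9 = -108
|u| = 20.1246, |v| = 10.8167
cos(angle) = -0.4961
angle = 119.7449 degrees

119.7449 degrees


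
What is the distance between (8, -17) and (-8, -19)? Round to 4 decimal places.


d = sqrt((-8-8)^2 + (-19--17)^2) = 16.1245

16.1245


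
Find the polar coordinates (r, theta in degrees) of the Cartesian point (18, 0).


r = sqrt(18^2 + 0^2) = 18
theta = atan2(0, 18) = 0 degrees

r = 18, theta = 0 degrees


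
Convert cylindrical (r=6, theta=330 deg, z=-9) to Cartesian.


x = 6 * cos(330) = 5.1962
y = 6 * sin(330) = -3
z = -9

(5.1962, -3, -9)


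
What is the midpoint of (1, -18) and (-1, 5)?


Midpoint = ((1+-1)/2, (-18+5)/2) = (0, -6.5)

(0, -6.5)


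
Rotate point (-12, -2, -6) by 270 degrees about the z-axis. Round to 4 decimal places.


x' = -12*cos(270) - -2*sin(270) = -2
y' = -12*sin(270) + -2*cos(270) = 12
z' = -6

(-2, 12, -6)


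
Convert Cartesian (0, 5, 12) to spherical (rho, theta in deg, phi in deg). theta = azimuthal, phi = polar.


rho = sqrt(0^2 + 5^2 + 12^2) = 13
theta = atan2(5, 0) = 90 deg
phi = acos(12/13) = 22.6199 deg

rho = 13, theta = 90 deg, phi = 22.6199 deg


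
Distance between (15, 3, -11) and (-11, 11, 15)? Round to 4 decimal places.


d = sqrt((-11-15)^2 + (11-3)^2 + (15--11)^2) = 37.6298

37.6298


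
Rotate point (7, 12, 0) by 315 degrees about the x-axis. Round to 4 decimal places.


x' = 7
y' = 12*cos(315) - 0*sin(315) = 8.4853
z' = 12*sin(315) + 0*cos(315) = -8.4853

(7, 8.4853, -8.4853)


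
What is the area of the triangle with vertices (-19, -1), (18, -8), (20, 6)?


Area = |x1(y2-y3) + x2(y3-y1) + x3(y1-y2)| / 2
= |-19*(-8-6) + 18*(6--1) + 20*(-1--8)| / 2
= 266

266


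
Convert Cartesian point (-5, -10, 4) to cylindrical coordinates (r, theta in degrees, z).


r = sqrt((-5)^2 + (-10)^2) = 11.1803
theta = atan2(-10, -5) = 243.4349 deg
z = 4

r = 11.1803, theta = 243.4349 deg, z = 4


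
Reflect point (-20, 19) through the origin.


Reflection through origin: (x, y) -> (-x, -y)
(-20, 19) -> (20, -19)

(20, -19)


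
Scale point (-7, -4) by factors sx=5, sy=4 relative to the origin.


Scaling: (x*sx, y*sy) = (-7*5, -4*4) = (-35, -16)

(-35, -16)


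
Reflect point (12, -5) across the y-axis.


Reflection across y-axis: (x, y) -> (-x, y)
(12, -5) -> (-12, -5)

(-12, -5)


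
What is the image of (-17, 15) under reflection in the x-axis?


Reflection across x-axis: (x, y) -> (x, -y)
(-17, 15) -> (-17, -15)

(-17, -15)


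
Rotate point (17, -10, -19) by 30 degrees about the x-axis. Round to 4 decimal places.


x' = 17
y' = -10*cos(30) - -19*sin(30) = 0.8397
z' = -10*sin(30) + -19*cos(30) = -21.4545

(17, 0.8397, -21.4545)


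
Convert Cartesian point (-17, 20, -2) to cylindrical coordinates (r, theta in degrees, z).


r = sqrt((-17)^2 + 20^2) = 26.2488
theta = atan2(20, -17) = 130.3645 deg
z = -2

r = 26.2488, theta = 130.3645 deg, z = -2


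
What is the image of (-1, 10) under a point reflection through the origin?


Reflection through origin: (x, y) -> (-x, -y)
(-1, 10) -> (1, -10)

(1, -10)


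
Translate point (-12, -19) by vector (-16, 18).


Translation: (x+dx, y+dy) = (-12+-16, -19+18) = (-28, -1)

(-28, -1)


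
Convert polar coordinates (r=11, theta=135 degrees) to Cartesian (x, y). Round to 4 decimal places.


x = 11 * cos(135) = -7.7782
y = 11 * sin(135) = 7.7782

(-7.7782, 7.7782)


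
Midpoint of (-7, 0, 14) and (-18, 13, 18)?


Midpoint = ((-7+-18)/2, (0+13)/2, (14+18)/2) = (-12.5, 6.5, 16)

(-12.5, 6.5, 16)


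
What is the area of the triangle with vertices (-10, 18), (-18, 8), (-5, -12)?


Area = |x1(y2-y3) + x2(y3-y1) + x3(y1-y2)| / 2
= |-10*(8--12) + -18*(-12-18) + -5*(18-8)| / 2
= 145

145


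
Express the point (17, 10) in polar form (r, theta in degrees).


r = sqrt(17^2 + 10^2) = 19.7231
theta = atan2(10, 17) = 30.4655 degrees

r = 19.7231, theta = 30.4655 degrees


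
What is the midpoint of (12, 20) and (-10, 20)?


Midpoint = ((12+-10)/2, (20+20)/2) = (1, 20)

(1, 20)


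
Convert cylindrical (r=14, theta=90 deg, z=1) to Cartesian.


x = 14 * cos(90) = 0
y = 14 * sin(90) = 14
z = 1

(0, 14, 1)


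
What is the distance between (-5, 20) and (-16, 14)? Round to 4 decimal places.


d = sqrt((-16--5)^2 + (14-20)^2) = 12.53

12.53


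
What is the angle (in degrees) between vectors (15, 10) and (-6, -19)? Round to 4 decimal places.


dot = 15*-6 + 10*-19 = -280
|u| = 18.0278, |v| = 19.9249
cos(angle) = -0.7795
angle = 141.2156 degrees

141.2156 degrees


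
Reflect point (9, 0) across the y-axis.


Reflection across y-axis: (x, y) -> (-x, y)
(9, 0) -> (-9, 0)

(-9, 0)


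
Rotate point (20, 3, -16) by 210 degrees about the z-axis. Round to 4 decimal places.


x' = 20*cos(210) - 3*sin(210) = -15.8205
y' = 20*sin(210) + 3*cos(210) = -12.5981
z' = -16

(-15.8205, -12.5981, -16)


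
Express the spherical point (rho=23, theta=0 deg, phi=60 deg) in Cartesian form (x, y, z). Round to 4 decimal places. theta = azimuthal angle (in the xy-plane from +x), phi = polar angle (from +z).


x = 23 * sin(60) * cos(0) = 19.9186
y = 23 * sin(60) * sin(0) = 0
z = 23 * cos(60) = 11.5

(19.9186, 0, 11.5)


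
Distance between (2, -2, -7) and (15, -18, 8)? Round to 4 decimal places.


d = sqrt((15-2)^2 + (-18--2)^2 + (8--7)^2) = 25.4951

25.4951


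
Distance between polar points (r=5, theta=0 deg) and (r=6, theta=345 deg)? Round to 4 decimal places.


d = sqrt(r1^2 + r2^2 - 2*r1*r2*cos(t2-t1))
d = sqrt(5^2 + 6^2 - 2*5*6*cos(345-0)) = 1.7448

1.7448


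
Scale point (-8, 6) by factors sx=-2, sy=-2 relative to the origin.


Scaling: (x*sx, y*sy) = (-8*-2, 6*-2) = (16, -12)

(16, -12)


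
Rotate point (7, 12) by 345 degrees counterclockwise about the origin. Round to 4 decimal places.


x' = 7*cos(345) - 12*sin(345) = 9.8673
y' = 7*sin(345) + 12*cos(345) = 9.7794

(9.8673, 9.7794)


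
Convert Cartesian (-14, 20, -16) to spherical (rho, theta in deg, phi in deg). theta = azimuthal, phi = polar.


rho = sqrt((-14)^2 + 20^2 + (-16)^2) = 29.189
theta = atan2(20, -14) = 124.992 deg
phi = acos(-16/29.189) = 123.2403 deg

rho = 29.189, theta = 124.992 deg, phi = 123.2403 deg


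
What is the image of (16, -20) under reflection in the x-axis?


Reflection across x-axis: (x, y) -> (x, -y)
(16, -20) -> (16, 20)

(16, 20)


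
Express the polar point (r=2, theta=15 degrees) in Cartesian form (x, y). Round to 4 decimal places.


x = 2 * cos(15) = 1.9319
y = 2 * sin(15) = 0.5176

(1.9319, 0.5176)


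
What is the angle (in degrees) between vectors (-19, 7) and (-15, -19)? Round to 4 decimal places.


dot = -19*-15 + 7*-19 = 152
|u| = 20.2485, |v| = 24.2074
cos(angle) = 0.3101
angle = 71.9347 degrees

71.9347 degrees


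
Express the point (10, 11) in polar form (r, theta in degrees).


r = sqrt(10^2 + 11^2) = 14.8661
theta = atan2(11, 10) = 47.7263 degrees

r = 14.8661, theta = 47.7263 degrees


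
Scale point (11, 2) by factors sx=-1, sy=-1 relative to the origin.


Scaling: (x*sx, y*sy) = (11*-1, 2*-1) = (-11, -2)

(-11, -2)


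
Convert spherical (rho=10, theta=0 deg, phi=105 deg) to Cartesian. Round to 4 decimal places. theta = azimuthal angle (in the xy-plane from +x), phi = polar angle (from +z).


x = 10 * sin(105) * cos(0) = 9.6593
y = 10 * sin(105) * sin(0) = 0
z = 10 * cos(105) = -2.5882

(9.6593, 0, -2.5882)


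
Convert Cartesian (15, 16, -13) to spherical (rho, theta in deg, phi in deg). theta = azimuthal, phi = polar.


rho = sqrt(15^2 + 16^2 + (-13)^2) = 25.4951
theta = atan2(16, 15) = 46.8476 deg
phi = acos(-13/25.4951) = 120.6573 deg

rho = 25.4951, theta = 46.8476 deg, phi = 120.6573 deg


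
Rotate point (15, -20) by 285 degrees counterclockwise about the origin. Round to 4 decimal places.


x' = 15*cos(285) - -20*sin(285) = -15.4362
y' = 15*sin(285) + -20*cos(285) = -19.6653

(-15.4362, -19.6653)


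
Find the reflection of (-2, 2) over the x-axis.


Reflection across x-axis: (x, y) -> (x, -y)
(-2, 2) -> (-2, -2)

(-2, -2)


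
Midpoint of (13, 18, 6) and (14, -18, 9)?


Midpoint = ((13+14)/2, (18+-18)/2, (6+9)/2) = (13.5, 0, 7.5)

(13.5, 0, 7.5)


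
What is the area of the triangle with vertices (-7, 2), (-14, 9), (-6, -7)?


Area = |x1(y2-y3) + x2(y3-y1) + x3(y1-y2)| / 2
= |-7*(9--7) + -14*(-7-2) + -6*(2-9)| / 2
= 28

28


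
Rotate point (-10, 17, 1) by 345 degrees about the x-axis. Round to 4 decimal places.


x' = -10
y' = 17*cos(345) - 1*sin(345) = 16.6796
z' = 17*sin(345) + 1*cos(345) = -3.434

(-10, 16.6796, -3.434)


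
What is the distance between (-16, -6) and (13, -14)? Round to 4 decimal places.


d = sqrt((13--16)^2 + (-14--6)^2) = 30.0832

30.0832


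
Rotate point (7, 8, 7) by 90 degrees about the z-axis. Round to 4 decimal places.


x' = 7*cos(90) - 8*sin(90) = -8
y' = 7*sin(90) + 8*cos(90) = 7
z' = 7

(-8, 7, 7)


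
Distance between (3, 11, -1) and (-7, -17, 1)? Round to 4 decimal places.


d = sqrt((-7-3)^2 + (-17-11)^2 + (1--1)^2) = 29.7993

29.7993


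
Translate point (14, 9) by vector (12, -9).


Translation: (x+dx, y+dy) = (14+12, 9+-9) = (26, 0)

(26, 0)


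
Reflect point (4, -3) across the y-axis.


Reflection across y-axis: (x, y) -> (-x, y)
(4, -3) -> (-4, -3)

(-4, -3)


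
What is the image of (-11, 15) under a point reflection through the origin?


Reflection through origin: (x, y) -> (-x, -y)
(-11, 15) -> (11, -15)

(11, -15)


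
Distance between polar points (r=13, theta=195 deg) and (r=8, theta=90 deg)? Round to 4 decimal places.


d = sqrt(r1^2 + r2^2 - 2*r1*r2*cos(t2-t1))
d = sqrt(13^2 + 8^2 - 2*13*8*cos(90-195)) = 16.9362

16.9362


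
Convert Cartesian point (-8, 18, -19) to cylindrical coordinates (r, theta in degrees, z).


r = sqrt((-8)^2 + 18^2) = 19.6977
theta = atan2(18, -8) = 113.9625 deg
z = -19

r = 19.6977, theta = 113.9625 deg, z = -19


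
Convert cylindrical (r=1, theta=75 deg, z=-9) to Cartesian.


x = 1 * cos(75) = 0.2588
y = 1 * sin(75) = 0.9659
z = -9

(0.2588, 0.9659, -9)


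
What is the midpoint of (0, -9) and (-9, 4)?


Midpoint = ((0+-9)/2, (-9+4)/2) = (-4.5, -2.5)

(-4.5, -2.5)


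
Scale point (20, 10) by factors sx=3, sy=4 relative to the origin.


Scaling: (x*sx, y*sy) = (20*3, 10*4) = (60, 40)

(60, 40)


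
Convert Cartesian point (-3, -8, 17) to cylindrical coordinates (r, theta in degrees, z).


r = sqrt((-3)^2 + (-8)^2) = 8.544
theta = atan2(-8, -3) = 249.444 deg
z = 17

r = 8.544, theta = 249.444 deg, z = 17


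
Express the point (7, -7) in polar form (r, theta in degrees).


r = sqrt(7^2 + (-7)^2) = 9.8995
theta = atan2(-7, 7) = 315 degrees

r = 9.8995, theta = 315 degrees


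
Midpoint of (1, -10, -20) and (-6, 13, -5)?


Midpoint = ((1+-6)/2, (-10+13)/2, (-20+-5)/2) = (-2.5, 1.5, -12.5)

(-2.5, 1.5, -12.5)


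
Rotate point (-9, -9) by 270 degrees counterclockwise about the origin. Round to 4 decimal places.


x' = -9*cos(270) - -9*sin(270) = -9
y' = -9*sin(270) + -9*cos(270) = 9

(-9, 9)


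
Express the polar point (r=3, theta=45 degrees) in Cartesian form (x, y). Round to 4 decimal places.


x = 3 * cos(45) = 2.1213
y = 3 * sin(45) = 2.1213

(2.1213, 2.1213)


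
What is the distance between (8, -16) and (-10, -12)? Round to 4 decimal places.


d = sqrt((-10-8)^2 + (-12--16)^2) = 18.4391

18.4391


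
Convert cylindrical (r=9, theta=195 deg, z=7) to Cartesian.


x = 9 * cos(195) = -8.6933
y = 9 * sin(195) = -2.3294
z = 7

(-8.6933, -2.3294, 7)


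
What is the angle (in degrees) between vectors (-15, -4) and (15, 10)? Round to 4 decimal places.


dot = -15*15 + -4*10 = -265
|u| = 15.5242, |v| = 18.0278
cos(angle) = -0.9469
angle = 161.2413 degrees

161.2413 degrees


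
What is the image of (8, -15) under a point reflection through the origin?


Reflection through origin: (x, y) -> (-x, -y)
(8, -15) -> (-8, 15)

(-8, 15)


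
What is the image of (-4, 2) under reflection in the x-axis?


Reflection across x-axis: (x, y) -> (x, -y)
(-4, 2) -> (-4, -2)

(-4, -2)


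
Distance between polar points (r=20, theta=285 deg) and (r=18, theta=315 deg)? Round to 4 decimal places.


d = sqrt(r1^2 + r2^2 - 2*r1*r2*cos(t2-t1))
d = sqrt(20^2 + 18^2 - 2*20*18*cos(315-285)) = 10.0231

10.0231


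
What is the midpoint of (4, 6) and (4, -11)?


Midpoint = ((4+4)/2, (6+-11)/2) = (4, -2.5)

(4, -2.5)


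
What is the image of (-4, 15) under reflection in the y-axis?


Reflection across y-axis: (x, y) -> (-x, y)
(-4, 15) -> (4, 15)

(4, 15)


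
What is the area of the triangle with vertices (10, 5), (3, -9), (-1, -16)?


Area = |x1(y2-y3) + x2(y3-y1) + x3(y1-y2)| / 2
= |10*(-9--16) + 3*(-16-5) + -1*(5--9)| / 2
= 3.5

3.5


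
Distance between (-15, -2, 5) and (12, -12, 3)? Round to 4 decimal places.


d = sqrt((12--15)^2 + (-12--2)^2 + (3-5)^2) = 28.8617

28.8617


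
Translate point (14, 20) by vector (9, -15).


Translation: (x+dx, y+dy) = (14+9, 20+-15) = (23, 5)

(23, 5)


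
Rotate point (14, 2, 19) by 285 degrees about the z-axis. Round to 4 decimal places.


x' = 14*cos(285) - 2*sin(285) = 5.5553
y' = 14*sin(285) + 2*cos(285) = -13.0053
z' = 19

(5.5553, -13.0053, 19)


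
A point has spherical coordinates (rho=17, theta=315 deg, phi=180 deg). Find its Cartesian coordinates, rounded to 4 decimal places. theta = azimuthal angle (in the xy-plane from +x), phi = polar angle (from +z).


x = 17 * sin(180) * cos(315) = 0
y = 17 * sin(180) * sin(315) = 0
z = 17 * cos(180) = -17

(0, 0, -17)


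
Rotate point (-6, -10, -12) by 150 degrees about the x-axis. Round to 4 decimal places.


x' = -6
y' = -10*cos(150) - -12*sin(150) = 14.6603
z' = -10*sin(150) + -12*cos(150) = 5.3923

(-6, 14.6603, 5.3923)


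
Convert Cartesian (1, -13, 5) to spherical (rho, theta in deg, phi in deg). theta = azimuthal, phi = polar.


rho = sqrt(1^2 + (-13)^2 + 5^2) = 13.9642
theta = atan2(-13, 1) = 274.3987 deg
phi = acos(5/13.9642) = 69.0191 deg

rho = 13.9642, theta = 274.3987 deg, phi = 69.0191 deg


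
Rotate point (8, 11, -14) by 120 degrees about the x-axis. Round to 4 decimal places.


x' = 8
y' = 11*cos(120) - -14*sin(120) = 6.6244
z' = 11*sin(120) + -14*cos(120) = 16.5263

(8, 6.6244, 16.5263)


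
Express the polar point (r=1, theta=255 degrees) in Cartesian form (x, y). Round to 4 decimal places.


x = 1 * cos(255) = -0.2588
y = 1 * sin(255) = -0.9659

(-0.2588, -0.9659)


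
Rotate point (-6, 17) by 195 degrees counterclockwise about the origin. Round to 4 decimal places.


x' = -6*cos(195) - 17*sin(195) = 10.1955
y' = -6*sin(195) + 17*cos(195) = -14.8678

(10.1955, -14.8678)


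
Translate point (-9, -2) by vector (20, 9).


Translation: (x+dx, y+dy) = (-9+20, -2+9) = (11, 7)

(11, 7)


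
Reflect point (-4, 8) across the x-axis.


Reflection across x-axis: (x, y) -> (x, -y)
(-4, 8) -> (-4, -8)

(-4, -8)


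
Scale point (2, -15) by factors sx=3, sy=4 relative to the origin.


Scaling: (x*sx, y*sy) = (2*3, -15*4) = (6, -60)

(6, -60)


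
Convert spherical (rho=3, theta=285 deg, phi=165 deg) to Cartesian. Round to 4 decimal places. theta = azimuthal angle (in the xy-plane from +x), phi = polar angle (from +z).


x = 3 * sin(165) * cos(285) = 0.201
y = 3 * sin(165) * sin(285) = -0.75
z = 3 * cos(165) = -2.8978

(0.201, -0.75, -2.8978)


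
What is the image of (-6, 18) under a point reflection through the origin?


Reflection through origin: (x, y) -> (-x, -y)
(-6, 18) -> (6, -18)

(6, -18)


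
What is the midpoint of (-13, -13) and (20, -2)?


Midpoint = ((-13+20)/2, (-13+-2)/2) = (3.5, -7.5)

(3.5, -7.5)


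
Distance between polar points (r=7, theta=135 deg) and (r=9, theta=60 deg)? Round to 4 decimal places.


d = sqrt(r1^2 + r2^2 - 2*r1*r2*cos(t2-t1))
d = sqrt(7^2 + 9^2 - 2*7*9*cos(60-135)) = 9.8686

9.8686


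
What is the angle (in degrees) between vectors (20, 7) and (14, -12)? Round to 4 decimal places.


dot = 20*14 + 7*-12 = 196
|u| = 21.1896, |v| = 18.4391
cos(angle) = 0.5016
angle = 59.8913 degrees

59.8913 degrees


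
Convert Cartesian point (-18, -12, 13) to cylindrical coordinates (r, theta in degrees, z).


r = sqrt((-18)^2 + (-12)^2) = 21.6333
theta = atan2(-12, -18) = 213.6901 deg
z = 13

r = 21.6333, theta = 213.6901 deg, z = 13


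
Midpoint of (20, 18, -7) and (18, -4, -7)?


Midpoint = ((20+18)/2, (18+-4)/2, (-7+-7)/2) = (19, 7, -7)

(19, 7, -7)


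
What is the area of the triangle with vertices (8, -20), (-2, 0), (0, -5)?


Area = |x1(y2-y3) + x2(y3-y1) + x3(y1-y2)| / 2
= |8*(0--5) + -2*(-5--20) + 0*(-20-0)| / 2
= 5

5


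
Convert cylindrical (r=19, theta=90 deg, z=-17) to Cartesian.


x = 19 * cos(90) = 0
y = 19 * sin(90) = 19
z = -17

(0, 19, -17)


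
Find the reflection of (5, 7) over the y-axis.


Reflection across y-axis: (x, y) -> (-x, y)
(5, 7) -> (-5, 7)

(-5, 7)


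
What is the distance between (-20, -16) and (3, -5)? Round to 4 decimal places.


d = sqrt((3--20)^2 + (-5--16)^2) = 25.4951

25.4951


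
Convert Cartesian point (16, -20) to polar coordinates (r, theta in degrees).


r = sqrt(16^2 + (-20)^2) = 25.6125
theta = atan2(-20, 16) = 308.6598 degrees

r = 25.6125, theta = 308.6598 degrees
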